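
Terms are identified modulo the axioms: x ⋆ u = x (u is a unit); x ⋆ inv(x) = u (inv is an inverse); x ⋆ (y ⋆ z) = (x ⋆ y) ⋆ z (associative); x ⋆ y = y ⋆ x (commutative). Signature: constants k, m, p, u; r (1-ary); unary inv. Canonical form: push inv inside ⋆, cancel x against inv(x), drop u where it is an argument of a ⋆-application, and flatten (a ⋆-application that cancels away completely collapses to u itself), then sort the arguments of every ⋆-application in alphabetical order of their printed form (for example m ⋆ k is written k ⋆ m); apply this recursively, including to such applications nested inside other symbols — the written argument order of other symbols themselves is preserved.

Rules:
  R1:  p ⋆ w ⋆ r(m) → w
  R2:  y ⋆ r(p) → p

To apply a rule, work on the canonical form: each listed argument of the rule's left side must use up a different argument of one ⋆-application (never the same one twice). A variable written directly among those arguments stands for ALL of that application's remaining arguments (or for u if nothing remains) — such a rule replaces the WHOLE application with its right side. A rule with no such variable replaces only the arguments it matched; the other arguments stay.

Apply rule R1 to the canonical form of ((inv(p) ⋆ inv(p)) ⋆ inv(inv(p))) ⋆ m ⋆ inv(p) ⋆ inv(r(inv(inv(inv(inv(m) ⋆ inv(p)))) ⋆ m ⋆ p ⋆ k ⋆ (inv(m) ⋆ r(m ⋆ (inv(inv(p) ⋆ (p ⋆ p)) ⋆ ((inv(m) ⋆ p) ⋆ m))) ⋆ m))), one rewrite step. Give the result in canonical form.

Answer: inv(p) ⋆ inv(p) ⋆ inv(r(k ⋆ m ⋆ m ⋆ p)) ⋆ m

Derivation:
Canonical form:  inv(p) ⋆ inv(p) ⋆ inv(r(k ⋆ m ⋆ m ⋆ p ⋆ p ⋆ r(m))) ⋆ m
Match R1:  consume p, r(m);  w := k ⋆ m ⋆ m ⋆ p
The extension variable absorbs all remaining arguments, so the whole application is rewritten.
Giving:  inv(p) ⋆ inv(p) ⋆ inv(r(k ⋆ m ⋆ m ⋆ p)) ⋆ m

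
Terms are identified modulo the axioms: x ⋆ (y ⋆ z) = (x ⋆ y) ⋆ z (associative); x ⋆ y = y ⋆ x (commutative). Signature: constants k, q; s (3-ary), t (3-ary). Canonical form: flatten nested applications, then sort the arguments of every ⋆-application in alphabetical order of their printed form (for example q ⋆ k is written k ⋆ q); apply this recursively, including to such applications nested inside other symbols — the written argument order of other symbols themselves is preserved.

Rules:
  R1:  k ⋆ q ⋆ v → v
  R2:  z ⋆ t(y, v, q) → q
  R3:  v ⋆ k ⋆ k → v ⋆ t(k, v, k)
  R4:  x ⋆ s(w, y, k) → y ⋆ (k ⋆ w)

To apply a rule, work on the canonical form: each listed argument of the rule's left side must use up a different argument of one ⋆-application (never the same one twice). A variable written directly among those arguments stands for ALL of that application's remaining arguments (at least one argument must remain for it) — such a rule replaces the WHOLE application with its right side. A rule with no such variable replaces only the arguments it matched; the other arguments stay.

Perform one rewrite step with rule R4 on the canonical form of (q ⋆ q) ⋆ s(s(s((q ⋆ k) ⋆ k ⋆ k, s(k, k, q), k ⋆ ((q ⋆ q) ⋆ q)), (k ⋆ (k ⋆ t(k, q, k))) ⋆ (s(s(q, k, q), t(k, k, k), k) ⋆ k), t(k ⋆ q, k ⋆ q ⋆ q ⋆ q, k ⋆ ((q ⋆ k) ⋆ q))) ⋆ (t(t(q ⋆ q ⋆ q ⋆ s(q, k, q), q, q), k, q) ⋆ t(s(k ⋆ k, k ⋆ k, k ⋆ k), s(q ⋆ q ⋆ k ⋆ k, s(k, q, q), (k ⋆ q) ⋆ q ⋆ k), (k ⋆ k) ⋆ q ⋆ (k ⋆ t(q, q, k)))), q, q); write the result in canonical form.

Canonical form:  q ⋆ q ⋆ s(s(s(k ⋆ k ⋆ k ⋆ q, s(k, k, q), k ⋆ q ⋆ q ⋆ q), k ⋆ k ⋆ k ⋆ s(s(q, k, q), t(k, k, k), k) ⋆ t(k, q, k), t(k ⋆ q, k ⋆ q ⋆ q ⋆ q, k ⋆ k ⋆ q ⋆ q)) ⋆ t(s(k ⋆ k, k ⋆ k, k ⋆ k), s(k ⋆ k ⋆ q ⋆ q, s(k, q, q), k ⋆ k ⋆ q ⋆ q), k ⋆ k ⋆ k ⋆ q ⋆ t(q, q, k)) ⋆ t(t(q ⋆ q ⋆ q ⋆ s(q, k, q), q, q), k, q), q, q)
R4 matches:  uses s(s(q, k, q), t(k, k, k), k);  w := s(q, k, q), x := k ⋆ k ⋆ k ⋆ t(k, q, k), y := t(k, k, k)
Every leftover argument binds to the variable; the entire application is replaced.
New term:  q ⋆ q ⋆ s(s(s(k ⋆ k ⋆ k ⋆ q, s(k, k, q), k ⋆ q ⋆ q ⋆ q), k ⋆ s(q, k, q) ⋆ t(k, k, k), t(k ⋆ q, k ⋆ q ⋆ q ⋆ q, k ⋆ k ⋆ q ⋆ q)) ⋆ t(s(k ⋆ k, k ⋆ k, k ⋆ k), s(k ⋆ k ⋆ q ⋆ q, s(k, q, q), k ⋆ k ⋆ q ⋆ q), k ⋆ k ⋆ k ⋆ q ⋆ t(q, q, k)) ⋆ t(t(q ⋆ q ⋆ q ⋆ s(q, k, q), q, q), k, q), q, q)

Answer: q ⋆ q ⋆ s(s(s(k ⋆ k ⋆ k ⋆ q, s(k, k, q), k ⋆ q ⋆ q ⋆ q), k ⋆ s(q, k, q) ⋆ t(k, k, k), t(k ⋆ q, k ⋆ q ⋆ q ⋆ q, k ⋆ k ⋆ q ⋆ q)) ⋆ t(s(k ⋆ k, k ⋆ k, k ⋆ k), s(k ⋆ k ⋆ q ⋆ q, s(k, q, q), k ⋆ k ⋆ q ⋆ q), k ⋆ k ⋆ k ⋆ q ⋆ t(q, q, k)) ⋆ t(t(q ⋆ q ⋆ q ⋆ s(q, k, q), q, q), k, q), q, q)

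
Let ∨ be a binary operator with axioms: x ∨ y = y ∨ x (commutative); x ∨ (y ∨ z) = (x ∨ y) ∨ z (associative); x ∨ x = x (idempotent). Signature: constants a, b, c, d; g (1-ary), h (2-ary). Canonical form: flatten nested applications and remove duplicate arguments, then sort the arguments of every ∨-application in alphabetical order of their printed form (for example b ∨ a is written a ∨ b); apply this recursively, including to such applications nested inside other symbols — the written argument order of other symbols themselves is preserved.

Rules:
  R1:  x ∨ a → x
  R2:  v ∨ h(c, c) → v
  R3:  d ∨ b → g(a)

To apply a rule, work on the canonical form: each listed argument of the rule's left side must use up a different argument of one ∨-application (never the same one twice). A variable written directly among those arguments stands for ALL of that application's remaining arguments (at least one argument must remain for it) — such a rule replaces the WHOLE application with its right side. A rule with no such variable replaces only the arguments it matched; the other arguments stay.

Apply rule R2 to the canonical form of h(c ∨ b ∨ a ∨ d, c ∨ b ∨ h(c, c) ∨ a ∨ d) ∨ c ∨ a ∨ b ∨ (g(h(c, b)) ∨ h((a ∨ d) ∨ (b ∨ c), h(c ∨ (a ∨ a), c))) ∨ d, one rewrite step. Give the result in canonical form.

Answer: a ∨ b ∨ c ∨ d ∨ g(h(c, b)) ∨ h(a ∨ b ∨ c ∨ d, a ∨ b ∨ c ∨ d) ∨ h(a ∨ b ∨ c ∨ d, h(a ∨ c, c))

Derivation:
Canonical form:  a ∨ b ∨ c ∨ d ∨ g(h(c, b)) ∨ h(a ∨ b ∨ c ∨ d, a ∨ b ∨ c ∨ d ∨ h(c, c)) ∨ h(a ∨ b ∨ c ∨ d, h(a ∨ c, c))
Apply R2:  consuming h(c, c);  v := a ∨ b ∨ c ∨ d
Every leftover argument binds to the variable; the entire application is replaced.
Giving:  a ∨ b ∨ c ∨ d ∨ g(h(c, b)) ∨ h(a ∨ b ∨ c ∨ d, a ∨ b ∨ c ∨ d) ∨ h(a ∨ b ∨ c ∨ d, h(a ∨ c, c))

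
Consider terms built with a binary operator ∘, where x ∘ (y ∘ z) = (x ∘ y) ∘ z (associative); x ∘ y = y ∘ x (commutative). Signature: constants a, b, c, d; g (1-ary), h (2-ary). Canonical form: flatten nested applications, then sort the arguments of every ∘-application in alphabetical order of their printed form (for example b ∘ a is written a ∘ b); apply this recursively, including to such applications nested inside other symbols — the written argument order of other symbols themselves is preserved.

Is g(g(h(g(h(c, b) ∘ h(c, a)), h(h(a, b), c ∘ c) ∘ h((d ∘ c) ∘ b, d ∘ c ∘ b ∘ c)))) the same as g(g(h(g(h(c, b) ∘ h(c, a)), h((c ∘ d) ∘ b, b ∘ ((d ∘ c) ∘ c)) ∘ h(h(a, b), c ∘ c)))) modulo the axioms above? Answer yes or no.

Answer: yes — both canonical forms are g(g(h(g(h(c, a) ∘ h(c, b)), h(b ∘ c ∘ d, b ∘ c ∘ c ∘ d) ∘ h(h(a, b), c ∘ c))))

Derivation:
Left:  g(g(h(g(h(c, b) ∘ h(c, a)), h(h(a, b), c ∘ c) ∘ h((d ∘ c) ∘ b, d ∘ c ∘ b ∘ c))))
  Focus inside:  h(h(a, b), c ∘ c) ∘ h((d ∘ c) ∘ b, d ∘ c ∘ b ∘ c)
  Inside:  h((d ∘ c) ∘ b, d ∘ c ∘ b ∘ c)  →  h(b ∘ c ∘ d, b ∘ c ∘ c ∘ d)
  Sort arguments:  h(b ∘ c ∘ d, b ∘ c ∘ c ∘ d) ∘ h(h(a, b), c ∘ c)
  Reassemble:  g(g(h(g(h(c, a) ∘ h(c, b)), h(b ∘ c ∘ d, b ∘ c ∘ c ∘ d) ∘ h(h(a, b), c ∘ c))))
Right:  g(g(h(g(h(c, b) ∘ h(c, a)), h((c ∘ d) ∘ b, b ∘ ((d ∘ c) ∘ c)) ∘ h(h(a, b), c ∘ c))))
  Descend into:  h((c ∘ d) ∘ b, b ∘ ((d ∘ c) ∘ c)) ∘ h(h(a, b), c ∘ c)
  Simplify inside:  h((c ∘ d) ∘ b, b ∘ ((d ∘ c) ∘ c))  →  h(b ∘ c ∘ d, b ∘ c ∘ c ∘ d)
  Sort arguments:  h(b ∘ c ∘ d, b ∘ c ∘ c ∘ d) ∘ h(h(a, b), c ∘ c)
  Reassemble:  g(g(h(g(h(c, a) ∘ h(c, b)), h(b ∘ c ∘ d, b ∘ c ∘ c ∘ d) ∘ h(h(a, b), c ∘ c))))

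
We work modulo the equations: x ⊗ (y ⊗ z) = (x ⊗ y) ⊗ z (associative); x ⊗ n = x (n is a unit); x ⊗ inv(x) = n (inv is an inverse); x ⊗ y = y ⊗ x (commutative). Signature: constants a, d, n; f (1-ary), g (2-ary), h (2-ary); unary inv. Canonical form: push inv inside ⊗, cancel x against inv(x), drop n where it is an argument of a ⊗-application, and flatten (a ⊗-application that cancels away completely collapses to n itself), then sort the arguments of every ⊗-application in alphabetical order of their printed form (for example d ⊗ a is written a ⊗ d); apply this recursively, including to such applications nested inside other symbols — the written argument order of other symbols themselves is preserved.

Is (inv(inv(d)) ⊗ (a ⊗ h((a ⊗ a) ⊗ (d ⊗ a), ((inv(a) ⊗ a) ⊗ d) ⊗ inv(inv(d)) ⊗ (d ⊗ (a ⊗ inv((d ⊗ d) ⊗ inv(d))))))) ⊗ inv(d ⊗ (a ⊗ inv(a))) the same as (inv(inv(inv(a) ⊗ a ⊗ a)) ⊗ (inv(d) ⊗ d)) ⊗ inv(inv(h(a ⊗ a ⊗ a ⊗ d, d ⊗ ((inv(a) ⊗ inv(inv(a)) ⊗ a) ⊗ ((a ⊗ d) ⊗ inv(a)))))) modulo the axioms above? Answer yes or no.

Answer: yes — both canonical forms are a ⊗ h(a ⊗ a ⊗ a ⊗ d, a ⊗ d ⊗ d)

Derivation:
Left:  (inv(inv(d)) ⊗ (a ⊗ h((a ⊗ a) ⊗ (d ⊗ a), ((inv(a) ⊗ a) ⊗ d) ⊗ inv(inv(d)) ⊗ (d ⊗ (a ⊗ inv((d ⊗ d) ⊗ inv(d))))))) ⊗ inv(d ⊗ (a ⊗ inv(a)))
  Push inv inside:  distribute inv over ⊗ and collapse double inv
  Cancel inverse pairs:  d cancels
  Combine occurrences:  a ⊗ h(a ⊗ a ⊗ a ⊗ d, a ⊗ d ⊗ d)
Right:  (inv(inv(inv(a) ⊗ a ⊗ a)) ⊗ (inv(d) ⊗ d)) ⊗ inv(inv(h(a ⊗ a ⊗ a ⊗ d, d ⊗ ((inv(a) ⊗ inv(inv(a)) ⊗ a) ⊗ ((a ⊗ d) ⊗ inv(a))))))
  Push inv inside:  distribute inv over ⊗ and collapse double inv
  Inverses cancel:  d cancels
  Collect terms:  a ⊗ h(a ⊗ a ⊗ a ⊗ d, a ⊗ d ⊗ d)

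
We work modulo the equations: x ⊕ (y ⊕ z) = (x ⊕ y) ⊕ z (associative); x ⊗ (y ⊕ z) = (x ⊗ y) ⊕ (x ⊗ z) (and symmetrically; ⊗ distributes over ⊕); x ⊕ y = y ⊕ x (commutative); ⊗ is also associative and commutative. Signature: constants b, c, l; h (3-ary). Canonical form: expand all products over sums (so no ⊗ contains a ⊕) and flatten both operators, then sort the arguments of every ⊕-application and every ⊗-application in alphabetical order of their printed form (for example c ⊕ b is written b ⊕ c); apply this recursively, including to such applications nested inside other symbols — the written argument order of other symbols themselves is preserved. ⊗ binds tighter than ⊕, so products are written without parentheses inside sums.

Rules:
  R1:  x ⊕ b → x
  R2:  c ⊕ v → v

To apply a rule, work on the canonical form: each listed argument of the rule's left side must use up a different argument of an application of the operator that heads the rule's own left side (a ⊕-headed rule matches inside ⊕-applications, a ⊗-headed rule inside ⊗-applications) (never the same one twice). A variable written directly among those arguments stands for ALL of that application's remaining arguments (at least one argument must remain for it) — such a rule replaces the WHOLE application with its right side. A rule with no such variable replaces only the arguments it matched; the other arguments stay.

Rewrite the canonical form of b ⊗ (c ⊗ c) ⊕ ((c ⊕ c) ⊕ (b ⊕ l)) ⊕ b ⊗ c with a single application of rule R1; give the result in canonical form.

Canonical form:  b ⊕ b ⊗ c ⊕ b ⊗ c ⊗ c ⊕ c ⊕ c ⊕ l
Match R1:  consume b;  x := b ⊗ c ⊕ b ⊗ c ⊗ c ⊕ c ⊕ c ⊕ l
The extension variable absorbs all remaining arguments, so the whole application is rewritten.
Result:  b ⊗ c ⊕ b ⊗ c ⊗ c ⊕ c ⊕ c ⊕ l

Answer: b ⊗ c ⊕ b ⊗ c ⊗ c ⊕ c ⊕ c ⊕ l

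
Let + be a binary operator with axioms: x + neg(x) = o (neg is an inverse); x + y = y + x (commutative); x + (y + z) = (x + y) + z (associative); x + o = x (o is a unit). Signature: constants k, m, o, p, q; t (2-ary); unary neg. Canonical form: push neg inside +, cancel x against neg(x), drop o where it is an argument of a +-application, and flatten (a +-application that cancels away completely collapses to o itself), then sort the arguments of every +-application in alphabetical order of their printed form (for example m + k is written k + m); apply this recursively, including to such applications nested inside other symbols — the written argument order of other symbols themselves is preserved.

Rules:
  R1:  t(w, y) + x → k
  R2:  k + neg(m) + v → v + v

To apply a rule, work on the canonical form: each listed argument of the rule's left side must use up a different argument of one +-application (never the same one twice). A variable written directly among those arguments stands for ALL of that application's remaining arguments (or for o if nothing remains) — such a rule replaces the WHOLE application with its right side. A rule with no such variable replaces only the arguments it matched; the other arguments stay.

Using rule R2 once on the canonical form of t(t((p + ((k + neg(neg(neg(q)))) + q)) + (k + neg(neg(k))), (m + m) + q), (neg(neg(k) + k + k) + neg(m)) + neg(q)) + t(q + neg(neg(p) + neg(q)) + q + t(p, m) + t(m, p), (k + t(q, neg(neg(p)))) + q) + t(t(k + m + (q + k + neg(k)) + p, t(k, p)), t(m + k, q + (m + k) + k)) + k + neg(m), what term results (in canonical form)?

Canonical form:  k + neg(m) + t(p + q + q + q + t(m, p) + t(p, m), k + q + t(q, p)) + t(t(k + k + k + p, m + m + q), neg(k) + neg(m) + neg(q)) + t(t(k + m + p + q, t(k, p)), t(k + m, k + k + m + q))
Apply R2:  consuming k, neg(m);  v := t(p + q + q + q + t(m, p) + t(p, m), k + q + t(q, p)) + t(t(k + k + k + p, m + m + q), neg(k) + neg(m) + neg(q)) + t(t(k + m + p + q, t(k, p)), t(k + m, k + k + m + q))
The variable takes the whole remainder — replace the entire application.
Result:  t(p + q + q + q + t(m, p) + t(p, m), k + q + t(q, p)) + t(p + q + q + q + t(m, p) + t(p, m), k + q + t(q, p)) + t(t(k + k + k + p, m + m + q), neg(k) + neg(m) + neg(q)) + t(t(k + k + k + p, m + m + q), neg(k) + neg(m) + neg(q)) + t(t(k + m + p + q, t(k, p)), t(k + m, k + k + m + q)) + t(t(k + m + p + q, t(k, p)), t(k + m, k + k + m + q))

Answer: t(p + q + q + q + t(m, p) + t(p, m), k + q + t(q, p)) + t(p + q + q + q + t(m, p) + t(p, m), k + q + t(q, p)) + t(t(k + k + k + p, m + m + q), neg(k) + neg(m) + neg(q)) + t(t(k + k + k + p, m + m + q), neg(k) + neg(m) + neg(q)) + t(t(k + m + p + q, t(k, p)), t(k + m, k + k + m + q)) + t(t(k + m + p + q, t(k, p)), t(k + m, k + k + m + q))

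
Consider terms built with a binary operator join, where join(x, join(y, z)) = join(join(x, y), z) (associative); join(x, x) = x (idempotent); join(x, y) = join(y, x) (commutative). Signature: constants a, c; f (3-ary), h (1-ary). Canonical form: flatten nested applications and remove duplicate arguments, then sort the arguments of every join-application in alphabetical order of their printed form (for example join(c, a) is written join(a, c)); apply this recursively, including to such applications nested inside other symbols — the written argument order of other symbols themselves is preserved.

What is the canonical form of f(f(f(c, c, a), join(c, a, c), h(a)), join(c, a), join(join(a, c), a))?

Work inside:  join(join(a, c), a)
Flatten:  join(a, c, a)
Idempotence:  drop duplicate a
Sort:  join(a, c)
Reassemble:  f(f(f(c, c, a), join(a, c), h(a)), join(a, c), join(a, c))

Answer: f(f(f(c, c, a), join(a, c), h(a)), join(a, c), join(a, c))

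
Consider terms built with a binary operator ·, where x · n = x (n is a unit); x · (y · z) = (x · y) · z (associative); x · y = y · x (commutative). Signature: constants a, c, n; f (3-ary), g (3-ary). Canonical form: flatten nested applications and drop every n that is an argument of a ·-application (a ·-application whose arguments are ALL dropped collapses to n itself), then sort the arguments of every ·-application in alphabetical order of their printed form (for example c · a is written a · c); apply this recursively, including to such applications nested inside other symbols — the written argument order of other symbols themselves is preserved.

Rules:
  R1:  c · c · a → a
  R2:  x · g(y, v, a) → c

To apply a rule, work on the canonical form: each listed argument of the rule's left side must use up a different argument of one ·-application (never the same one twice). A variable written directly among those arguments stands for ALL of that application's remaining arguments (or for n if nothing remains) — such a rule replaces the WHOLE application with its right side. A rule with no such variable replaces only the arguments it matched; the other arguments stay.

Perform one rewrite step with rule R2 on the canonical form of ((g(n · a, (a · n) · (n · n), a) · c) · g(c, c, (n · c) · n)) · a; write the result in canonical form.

Answer: c

Derivation:
Canonical form:  a · c · g(a, a, a) · g(c, c, c)
Match R2:  consume g(a, a, a);  v := a, x := a · c · g(c, c, c), y := a
The variable takes the whole remainder — replace the entire application.
Result:  c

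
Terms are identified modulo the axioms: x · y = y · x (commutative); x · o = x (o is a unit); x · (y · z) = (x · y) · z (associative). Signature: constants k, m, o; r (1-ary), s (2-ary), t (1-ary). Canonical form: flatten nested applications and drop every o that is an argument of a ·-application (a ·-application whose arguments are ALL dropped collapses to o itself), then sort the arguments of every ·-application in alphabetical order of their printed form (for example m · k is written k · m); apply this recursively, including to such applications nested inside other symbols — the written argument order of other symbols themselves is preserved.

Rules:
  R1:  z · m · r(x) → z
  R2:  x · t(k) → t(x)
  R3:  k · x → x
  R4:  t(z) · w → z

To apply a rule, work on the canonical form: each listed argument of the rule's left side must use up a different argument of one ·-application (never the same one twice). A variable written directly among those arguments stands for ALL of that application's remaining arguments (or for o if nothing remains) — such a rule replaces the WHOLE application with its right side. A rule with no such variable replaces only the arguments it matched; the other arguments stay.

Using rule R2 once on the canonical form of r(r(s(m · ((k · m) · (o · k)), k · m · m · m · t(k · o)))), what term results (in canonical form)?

Canonical form:  r(r(s(k · k · m · m, k · m · m · m · t(k))))
Match R2:  consume t(k);  x := k · m · m · m
The variable takes the whole remainder — replace the entire application.
New term:  r(r(s(k · k · m · m, t(k · m · m · m))))

Answer: r(r(s(k · k · m · m, t(k · m · m · m))))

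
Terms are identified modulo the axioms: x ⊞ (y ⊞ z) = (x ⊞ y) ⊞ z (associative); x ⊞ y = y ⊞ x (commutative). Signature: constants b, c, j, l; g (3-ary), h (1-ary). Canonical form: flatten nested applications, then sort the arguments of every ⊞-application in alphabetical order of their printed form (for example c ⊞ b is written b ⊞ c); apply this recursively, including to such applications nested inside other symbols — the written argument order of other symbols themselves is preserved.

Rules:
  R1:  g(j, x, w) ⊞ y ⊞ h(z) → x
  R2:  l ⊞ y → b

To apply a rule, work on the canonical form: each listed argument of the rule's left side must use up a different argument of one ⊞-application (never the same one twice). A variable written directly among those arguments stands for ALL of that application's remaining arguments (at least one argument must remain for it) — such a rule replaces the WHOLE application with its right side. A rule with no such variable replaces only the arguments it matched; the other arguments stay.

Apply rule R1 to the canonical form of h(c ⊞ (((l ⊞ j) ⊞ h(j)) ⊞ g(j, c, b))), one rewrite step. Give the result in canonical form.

Canonical form:  h(c ⊞ g(j, c, b) ⊞ h(j) ⊞ j ⊞ l)
R1 matches:  uses g(j, c, b), h(j);  w := b, x := c, y := c ⊞ j ⊞ l, z := j
The variable takes the whole remainder — replace the entire application.
Result:  h(c)

Answer: h(c)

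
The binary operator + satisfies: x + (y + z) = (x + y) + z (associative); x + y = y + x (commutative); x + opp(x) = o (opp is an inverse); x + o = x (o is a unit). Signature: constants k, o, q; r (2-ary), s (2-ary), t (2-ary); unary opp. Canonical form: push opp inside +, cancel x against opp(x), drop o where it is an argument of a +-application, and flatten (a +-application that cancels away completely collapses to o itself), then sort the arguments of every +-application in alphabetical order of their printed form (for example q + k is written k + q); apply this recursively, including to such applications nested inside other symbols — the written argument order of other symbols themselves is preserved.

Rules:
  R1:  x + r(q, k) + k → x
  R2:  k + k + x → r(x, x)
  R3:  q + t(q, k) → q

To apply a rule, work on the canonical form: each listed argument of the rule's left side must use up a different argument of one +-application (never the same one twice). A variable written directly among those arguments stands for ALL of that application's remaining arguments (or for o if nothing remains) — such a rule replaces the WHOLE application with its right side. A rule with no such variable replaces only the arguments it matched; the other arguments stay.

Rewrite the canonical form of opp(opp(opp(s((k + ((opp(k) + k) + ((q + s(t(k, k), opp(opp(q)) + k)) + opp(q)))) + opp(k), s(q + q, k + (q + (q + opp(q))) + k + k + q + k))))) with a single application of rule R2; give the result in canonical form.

Canonical form:  opp(s(s(t(k, k), k + q), s(q + q, k + k + k + k + q + q)))
Match R2:  consume k, k;  x := k + k + q + q
Every leftover argument binds to the variable; the entire application is replaced.
Result:  opp(s(s(t(k, k), k + q), s(q + q, r(k + k + q + q, k + k + q + q))))

Answer: opp(s(s(t(k, k), k + q), s(q + q, r(k + k + q + q, k + k + q + q))))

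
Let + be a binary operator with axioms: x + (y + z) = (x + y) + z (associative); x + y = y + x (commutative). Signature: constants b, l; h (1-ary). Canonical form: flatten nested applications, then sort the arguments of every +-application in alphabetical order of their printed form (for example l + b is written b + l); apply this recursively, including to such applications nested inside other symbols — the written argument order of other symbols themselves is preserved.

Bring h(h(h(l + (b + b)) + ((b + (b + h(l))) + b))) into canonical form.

Descend into:  h(l + (b + b)) + ((b + (b + h(l))) + b)
Merge nested applications:  h(l + (b + b)) + b + b + h(l) + b
Inside:  h(l + (b + b))  →  h(b + b + l)
Order the arguments:  b + b + b + h(b + b + l) + h(l)
Put back:  h(h(b + b + b + h(b + b + l) + h(l)))

Answer: h(h(b + b + b + h(b + b + l) + h(l)))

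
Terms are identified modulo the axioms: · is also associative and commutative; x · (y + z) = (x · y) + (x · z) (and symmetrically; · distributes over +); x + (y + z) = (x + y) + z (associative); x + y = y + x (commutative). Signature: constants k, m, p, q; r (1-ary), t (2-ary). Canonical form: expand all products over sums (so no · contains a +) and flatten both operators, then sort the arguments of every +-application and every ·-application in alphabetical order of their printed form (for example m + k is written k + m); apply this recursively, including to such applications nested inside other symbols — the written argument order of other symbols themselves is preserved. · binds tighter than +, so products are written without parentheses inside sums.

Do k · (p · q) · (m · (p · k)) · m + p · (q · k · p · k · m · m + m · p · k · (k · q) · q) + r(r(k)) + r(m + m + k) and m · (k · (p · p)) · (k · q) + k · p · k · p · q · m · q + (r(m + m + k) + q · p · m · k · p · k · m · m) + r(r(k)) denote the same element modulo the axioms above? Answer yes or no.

Left:  k · (p · q) · (m · (p · k)) · m + p · (q · k · p · k · m · m + m · p · k · (k · q) · q) + r(r(k)) + r(m + m + k)
  Expand products over sums:  k · k · m · m · p · p · q + k · k · m · m · p · p · q + k · k · m · p · p · q · q + r(r(k)) + r(k + m + m)
  Sort:  k · k · m · m · p · p · q + k · k · m · m · p · p · q + k · k · m · p · p · q · q + r(k + m + m) + r(r(k))
Right:  m · (k · (p · p)) · (k · q) + k · p · k · p · q · m · q + (r(m + m + k) + q · p · m · k · p · k · m · m) + r(r(k))
  Un-nest:  k · k · m · p · p · q + k · k · m · p · p · q · q + r(k + m + m) + k · k · m · m · m · p · p · q + r(r(k))
  Sort:  k · k · m · m · m · p · p · q + k · k · m · p · p · q + k · k · m · p · p · q · q + r(k + m + m) + r(r(k))

Answer: no — k · k · m · m · p · p · q + k · k · m · m · p · p · q + k · k · m · p · p · q · q + r(k + m + m) + r(r(k)) vs k · k · m · m · m · p · p · q + k · k · m · p · p · q + k · k · m · p · p · q · q + r(k + m + m) + r(r(k))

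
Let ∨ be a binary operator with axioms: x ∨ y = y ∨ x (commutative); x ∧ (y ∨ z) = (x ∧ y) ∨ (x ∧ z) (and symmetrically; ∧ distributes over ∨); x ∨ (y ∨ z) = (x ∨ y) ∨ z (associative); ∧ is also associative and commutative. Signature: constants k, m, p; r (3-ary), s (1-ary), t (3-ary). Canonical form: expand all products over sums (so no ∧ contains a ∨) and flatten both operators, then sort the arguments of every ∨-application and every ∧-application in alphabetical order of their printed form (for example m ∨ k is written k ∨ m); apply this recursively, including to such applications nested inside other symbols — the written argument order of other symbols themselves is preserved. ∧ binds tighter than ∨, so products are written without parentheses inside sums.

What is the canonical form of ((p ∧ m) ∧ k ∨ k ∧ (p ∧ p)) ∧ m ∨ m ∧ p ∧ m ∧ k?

Answer: k ∧ m ∧ m ∧ p ∨ k ∧ m ∧ m ∧ p ∨ k ∧ m ∧ p ∧ p

Derivation:
Distribute:  k ∧ m ∧ m ∧ p ∨ k ∧ m ∧ p ∧ p ∨ k ∧ m ∧ m ∧ p
Order the arguments:  k ∧ m ∧ m ∧ p ∨ k ∧ m ∧ m ∧ p ∨ k ∧ m ∧ p ∧ p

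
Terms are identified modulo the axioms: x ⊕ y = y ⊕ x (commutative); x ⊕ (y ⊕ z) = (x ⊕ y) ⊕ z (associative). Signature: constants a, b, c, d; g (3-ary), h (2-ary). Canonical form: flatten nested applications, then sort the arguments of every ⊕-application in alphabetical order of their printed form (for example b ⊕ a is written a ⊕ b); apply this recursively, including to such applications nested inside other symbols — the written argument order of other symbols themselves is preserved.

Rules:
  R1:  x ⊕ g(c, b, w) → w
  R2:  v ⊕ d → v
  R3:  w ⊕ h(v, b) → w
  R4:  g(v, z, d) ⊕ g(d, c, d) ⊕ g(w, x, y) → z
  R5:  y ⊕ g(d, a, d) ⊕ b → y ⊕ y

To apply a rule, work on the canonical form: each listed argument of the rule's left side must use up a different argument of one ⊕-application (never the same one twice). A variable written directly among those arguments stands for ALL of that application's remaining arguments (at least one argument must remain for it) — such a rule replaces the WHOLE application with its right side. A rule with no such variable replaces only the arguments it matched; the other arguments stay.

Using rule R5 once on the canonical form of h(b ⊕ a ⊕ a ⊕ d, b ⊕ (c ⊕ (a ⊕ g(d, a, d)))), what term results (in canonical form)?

Canonical form:  h(a ⊕ a ⊕ b ⊕ d, a ⊕ b ⊕ c ⊕ g(d, a, d))
R5 matches:  uses b, g(d, a, d);  y := a ⊕ c
The extension variable absorbs all remaining arguments, so the whole application is rewritten.
Result:  h(a ⊕ a ⊕ b ⊕ d, a ⊕ a ⊕ c ⊕ c)

Answer: h(a ⊕ a ⊕ b ⊕ d, a ⊕ a ⊕ c ⊕ c)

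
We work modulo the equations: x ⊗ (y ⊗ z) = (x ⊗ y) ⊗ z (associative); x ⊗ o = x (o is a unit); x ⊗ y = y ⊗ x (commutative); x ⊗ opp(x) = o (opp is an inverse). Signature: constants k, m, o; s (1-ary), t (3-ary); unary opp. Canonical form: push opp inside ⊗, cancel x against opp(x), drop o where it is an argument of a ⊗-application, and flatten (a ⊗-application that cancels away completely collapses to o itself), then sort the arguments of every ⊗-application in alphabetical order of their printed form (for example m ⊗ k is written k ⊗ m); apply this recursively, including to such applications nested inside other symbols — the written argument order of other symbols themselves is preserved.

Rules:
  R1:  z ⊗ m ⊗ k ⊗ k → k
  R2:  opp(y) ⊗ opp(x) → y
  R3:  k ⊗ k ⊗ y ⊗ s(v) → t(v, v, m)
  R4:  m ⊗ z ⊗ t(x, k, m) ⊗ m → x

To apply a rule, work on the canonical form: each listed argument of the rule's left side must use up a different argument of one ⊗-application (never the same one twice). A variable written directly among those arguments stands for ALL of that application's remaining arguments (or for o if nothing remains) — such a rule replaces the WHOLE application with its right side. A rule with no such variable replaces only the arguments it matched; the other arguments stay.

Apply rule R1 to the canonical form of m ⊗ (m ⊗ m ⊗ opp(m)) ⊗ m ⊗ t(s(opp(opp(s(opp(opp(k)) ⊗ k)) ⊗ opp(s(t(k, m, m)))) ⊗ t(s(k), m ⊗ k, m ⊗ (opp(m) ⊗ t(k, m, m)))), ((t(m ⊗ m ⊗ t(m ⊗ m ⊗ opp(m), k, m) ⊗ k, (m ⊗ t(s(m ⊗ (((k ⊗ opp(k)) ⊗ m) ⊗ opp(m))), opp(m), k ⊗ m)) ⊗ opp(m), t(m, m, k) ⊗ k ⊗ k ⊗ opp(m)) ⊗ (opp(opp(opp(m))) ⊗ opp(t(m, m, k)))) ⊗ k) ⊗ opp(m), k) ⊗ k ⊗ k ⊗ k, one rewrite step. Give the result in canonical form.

Answer: k

Derivation:
Canonical form:  k ⊗ k ⊗ k ⊗ m ⊗ m ⊗ m ⊗ t(s(s(k ⊗ k) ⊗ s(t(k, m, m)) ⊗ t(s(k), k ⊗ m, t(k, m, m))), k ⊗ opp(m) ⊗ opp(m) ⊗ opp(t(m, m, k)) ⊗ t(k ⊗ m ⊗ m ⊗ t(m, k, m), t(s(m), opp(m), k ⊗ m), k ⊗ k ⊗ opp(m) ⊗ t(m, m, k)), k)
Apply R1:  consuming k, k, m;  z := k ⊗ m ⊗ m ⊗ t(s(s(k ⊗ k) ⊗ s(t(k, m, m)) ⊗ t(s(k), k ⊗ m, t(k, m, m))), k ⊗ opp(m) ⊗ opp(m) ⊗ opp(t(m, m, k)) ⊗ t(k ⊗ m ⊗ m ⊗ t(m, k, m), t(s(m), opp(m), k ⊗ m), k ⊗ k ⊗ opp(m) ⊗ t(m, m, k)), k)
Every leftover argument binds to the variable; the entire application is replaced.
New term:  k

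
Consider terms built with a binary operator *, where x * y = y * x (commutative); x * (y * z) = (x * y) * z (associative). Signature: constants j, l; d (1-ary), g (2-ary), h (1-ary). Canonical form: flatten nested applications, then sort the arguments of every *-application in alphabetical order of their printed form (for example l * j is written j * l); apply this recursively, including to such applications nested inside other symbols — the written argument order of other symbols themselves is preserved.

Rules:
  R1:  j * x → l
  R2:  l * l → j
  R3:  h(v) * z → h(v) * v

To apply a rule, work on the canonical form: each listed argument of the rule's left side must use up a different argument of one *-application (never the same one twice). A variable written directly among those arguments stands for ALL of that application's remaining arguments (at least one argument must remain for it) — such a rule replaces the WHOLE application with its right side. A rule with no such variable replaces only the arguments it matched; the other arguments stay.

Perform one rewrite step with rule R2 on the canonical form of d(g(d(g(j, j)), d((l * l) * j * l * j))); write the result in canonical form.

Canonical form:  d(g(d(g(j, j)), d(j * j * l * l * l)))
Apply R2:  consuming l, l
Result:  d(g(d(g(j, j)), d(j * j * j * l)))

Answer: d(g(d(g(j, j)), d(j * j * j * l)))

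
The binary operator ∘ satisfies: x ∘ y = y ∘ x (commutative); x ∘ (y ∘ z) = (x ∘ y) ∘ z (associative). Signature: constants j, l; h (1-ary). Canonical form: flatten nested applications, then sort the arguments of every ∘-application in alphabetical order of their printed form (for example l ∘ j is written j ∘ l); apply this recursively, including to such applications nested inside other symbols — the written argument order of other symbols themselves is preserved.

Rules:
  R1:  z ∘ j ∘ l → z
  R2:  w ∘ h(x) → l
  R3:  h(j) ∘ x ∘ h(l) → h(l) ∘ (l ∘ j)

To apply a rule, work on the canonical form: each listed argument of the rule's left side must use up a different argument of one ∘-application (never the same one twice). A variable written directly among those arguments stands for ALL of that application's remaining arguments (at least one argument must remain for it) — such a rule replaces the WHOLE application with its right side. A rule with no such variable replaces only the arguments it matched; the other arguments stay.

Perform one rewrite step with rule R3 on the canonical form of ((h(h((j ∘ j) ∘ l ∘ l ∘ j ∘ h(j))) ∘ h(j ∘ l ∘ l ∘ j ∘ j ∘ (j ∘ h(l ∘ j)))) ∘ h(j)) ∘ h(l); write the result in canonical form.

Canonical form:  h(h(h(j) ∘ j ∘ j ∘ j ∘ l ∘ l)) ∘ h(h(j ∘ l) ∘ j ∘ j ∘ j ∘ j ∘ l ∘ l) ∘ h(j) ∘ h(l)
Match R3:  consume h(j), h(l);  x := h(h(h(j) ∘ j ∘ j ∘ j ∘ l ∘ l)) ∘ h(h(j ∘ l) ∘ j ∘ j ∘ j ∘ j ∘ l ∘ l)
Every leftover argument binds to the variable; the entire application is replaced.
Giving:  h(l) ∘ j ∘ l

Answer: h(l) ∘ j ∘ l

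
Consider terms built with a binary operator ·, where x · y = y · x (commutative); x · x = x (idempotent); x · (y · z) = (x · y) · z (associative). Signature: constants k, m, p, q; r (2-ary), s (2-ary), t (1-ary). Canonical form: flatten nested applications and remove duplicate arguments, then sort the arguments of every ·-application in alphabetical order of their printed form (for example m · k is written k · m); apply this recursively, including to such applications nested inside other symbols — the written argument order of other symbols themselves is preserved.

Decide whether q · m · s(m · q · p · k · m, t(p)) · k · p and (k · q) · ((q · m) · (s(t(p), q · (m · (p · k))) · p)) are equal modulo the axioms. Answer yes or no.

Left:  q · m · s(m · q · p · k · m, t(p)) · k · p
  Canonicalize subterm:  s(m · q · p · k · m, t(p))  →  s(k · m · p · q, t(p))
  Sort arguments:  k · m · p · q · s(k · m · p · q, t(p))
Right:  (k · q) · ((q · m) · (s(t(p), q · (m · (p · k))) · p))
  Flatten:  k · q · q · m · s(t(p), q · (m · (p · k))) · p
  Inside:  s(t(p), q · (m · (p · k)))  →  s(t(p), k · m · p · q)
  Drop duplicates:  drop duplicate q
  Order the arguments:  k · m · p · q · s(t(p), k · m · p · q)

Answer: no — k · m · p · q · s(k · m · p · q, t(p)) vs k · m · p · q · s(t(p), k · m · p · q)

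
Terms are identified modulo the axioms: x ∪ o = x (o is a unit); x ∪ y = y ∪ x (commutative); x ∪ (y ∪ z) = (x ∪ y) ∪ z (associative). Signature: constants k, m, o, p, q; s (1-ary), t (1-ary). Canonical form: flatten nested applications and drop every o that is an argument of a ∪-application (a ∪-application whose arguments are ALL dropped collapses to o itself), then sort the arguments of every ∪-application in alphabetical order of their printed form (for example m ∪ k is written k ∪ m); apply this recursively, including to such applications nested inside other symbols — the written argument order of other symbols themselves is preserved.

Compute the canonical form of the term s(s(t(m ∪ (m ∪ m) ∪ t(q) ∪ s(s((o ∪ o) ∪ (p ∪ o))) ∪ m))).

Work inside:  m ∪ (m ∪ m) ∪ t(q) ∪ s(s((o ∪ o) ∪ (p ∪ o))) ∪ m
Merge nested applications:  m ∪ m ∪ m ∪ t(q) ∪ s(s((o ∪ o) ∪ (p ∪ o))) ∪ m
Simplify inside:  s(s((o ∪ o) ∪ (p ∪ o)))  →  s(s(p))
Order the arguments:  m ∪ m ∪ m ∪ m ∪ s(s(p)) ∪ t(q)
Reassemble:  s(s(t(m ∪ m ∪ m ∪ m ∪ s(s(p)) ∪ t(q))))

Answer: s(s(t(m ∪ m ∪ m ∪ m ∪ s(s(p)) ∪ t(q))))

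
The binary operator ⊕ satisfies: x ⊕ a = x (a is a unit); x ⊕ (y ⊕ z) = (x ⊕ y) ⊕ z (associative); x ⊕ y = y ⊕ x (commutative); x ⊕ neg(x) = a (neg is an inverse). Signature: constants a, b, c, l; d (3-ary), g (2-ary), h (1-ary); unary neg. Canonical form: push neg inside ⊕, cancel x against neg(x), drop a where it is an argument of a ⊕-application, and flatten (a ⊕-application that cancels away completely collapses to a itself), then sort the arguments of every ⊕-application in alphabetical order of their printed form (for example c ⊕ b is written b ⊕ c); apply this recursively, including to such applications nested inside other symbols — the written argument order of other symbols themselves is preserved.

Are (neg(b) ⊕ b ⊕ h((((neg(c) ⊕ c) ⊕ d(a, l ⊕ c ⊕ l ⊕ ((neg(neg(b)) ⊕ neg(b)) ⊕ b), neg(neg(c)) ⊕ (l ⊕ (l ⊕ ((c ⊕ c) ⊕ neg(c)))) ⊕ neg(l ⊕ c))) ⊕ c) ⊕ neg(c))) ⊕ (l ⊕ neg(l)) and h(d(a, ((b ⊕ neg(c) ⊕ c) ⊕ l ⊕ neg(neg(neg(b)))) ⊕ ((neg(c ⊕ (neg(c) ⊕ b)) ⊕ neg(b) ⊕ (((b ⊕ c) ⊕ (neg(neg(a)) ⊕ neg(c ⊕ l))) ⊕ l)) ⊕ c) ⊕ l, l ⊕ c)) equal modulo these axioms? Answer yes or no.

Answer: no — h(d(a, b ⊕ c ⊕ l ⊕ l, c ⊕ l)) vs h(d(a, c ⊕ l ⊕ l ⊕ neg(b), c ⊕ l))

Derivation:
Left:  (neg(b) ⊕ b ⊕ h((((neg(c) ⊕ c) ⊕ d(a, l ⊕ c ⊕ l ⊕ ((neg(neg(b)) ⊕ neg(b)) ⊕ b), neg(neg(c)) ⊕ (l ⊕ (l ⊕ ((c ⊕ c) ⊕ neg(c)))) ⊕ neg(l ⊕ c))) ⊕ c) ⊕ neg(c))) ⊕ (l ⊕ neg(l))
  Push neg inside:  distribute neg over ⊕ and collapse double neg
  Cancel:  b cancels; l cancels
  Collect:  h(d(a, b ⊕ c ⊕ l ⊕ l, c ⊕ l))
Right:  h(d(a, ((b ⊕ neg(c) ⊕ c) ⊕ l ⊕ neg(neg(neg(b)))) ⊕ ((neg(c ⊕ (neg(c) ⊕ b)) ⊕ neg(b) ⊕ (((b ⊕ c) ⊕ (neg(neg(a)) ⊕ neg(c ⊕ l))) ⊕ l)) ⊕ c) ⊕ l, l ⊕ c))
  Descend into:  ((b ⊕ neg(c) ⊕ c) ⊕ l ⊕ neg(neg(neg(b)))) ⊕ ((neg(c ⊕ (neg(c) ⊕ b)) ⊕ neg(b) ⊕ (((b ⊕ c) ⊕ (neg(neg(a)) ⊕ neg(c ⊕ l))) ⊕ l)) ⊕ c) ⊕ l
  Push neg inside:  distribute neg over ⊕ and collapse double neg
  Combine occurrences:  neg(b) ⊕ c ⊕ l ⊕ l
  Order the arguments:  c ⊕ l ⊕ l ⊕ neg(b)
  Reassemble:  h(d(a, c ⊕ l ⊕ l ⊕ neg(b), c ⊕ l))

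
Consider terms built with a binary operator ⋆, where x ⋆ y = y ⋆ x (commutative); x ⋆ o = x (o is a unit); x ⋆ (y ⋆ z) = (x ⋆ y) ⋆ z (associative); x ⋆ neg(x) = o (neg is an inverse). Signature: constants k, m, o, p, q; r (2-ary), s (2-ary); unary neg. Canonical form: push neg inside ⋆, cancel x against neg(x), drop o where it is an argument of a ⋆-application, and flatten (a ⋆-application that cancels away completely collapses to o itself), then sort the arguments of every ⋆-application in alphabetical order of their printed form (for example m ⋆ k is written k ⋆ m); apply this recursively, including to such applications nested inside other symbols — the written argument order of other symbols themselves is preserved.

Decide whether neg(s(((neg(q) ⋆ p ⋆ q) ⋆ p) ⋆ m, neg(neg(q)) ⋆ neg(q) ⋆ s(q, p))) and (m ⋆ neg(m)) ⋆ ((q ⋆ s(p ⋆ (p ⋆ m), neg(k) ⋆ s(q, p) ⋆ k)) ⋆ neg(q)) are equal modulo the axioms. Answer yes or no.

Left:  neg(s(((neg(q) ⋆ p ⋆ q) ⋆ p) ⋆ m, neg(neg(q)) ⋆ neg(q) ⋆ s(q, p)))
  Push neg inside:  distribute neg over ⋆ and collapse double neg
  Collect:  neg(s(m ⋆ p ⋆ p, s(q, p)))
Right:  (m ⋆ neg(m)) ⋆ ((q ⋆ s(p ⋆ (p ⋆ m), neg(k) ⋆ s(q, p) ⋆ k)) ⋆ neg(q))
  Cancel inverse pairs:  m cancels; q cancels
  Collect terms:  s(m ⋆ p ⋆ p, s(q, p))

Answer: no — neg(s(m ⋆ p ⋆ p, s(q, p))) vs s(m ⋆ p ⋆ p, s(q, p))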